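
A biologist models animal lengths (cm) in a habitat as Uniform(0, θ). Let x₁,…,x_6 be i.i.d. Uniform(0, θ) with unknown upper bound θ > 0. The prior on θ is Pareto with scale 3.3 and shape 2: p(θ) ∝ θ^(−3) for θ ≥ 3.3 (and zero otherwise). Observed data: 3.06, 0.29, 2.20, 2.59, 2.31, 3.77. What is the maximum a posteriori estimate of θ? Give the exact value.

θ̂_MAP = 3.77

The Uniform(0, θ) likelihood is θ^(−n) for θ ≥ max(xᵢ), zero otherwise. Here max(xᵢ) = 3.77.
Posterior ∝ θ^(−3) · θ^(−6) = θ^(−9) on θ ≥ max(3.3, 3.77) = 3.77.
This density is strictly decreasing in θ, so the posterior mode lies at the lower boundary of the support.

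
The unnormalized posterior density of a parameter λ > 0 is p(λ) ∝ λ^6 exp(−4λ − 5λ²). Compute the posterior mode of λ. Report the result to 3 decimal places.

ℓ'(λ) = 6/λ − 4 − 10λ. Setting this to zero and multiplying by λ: 10λ² + 4λ − 6 = 0.
λ = (−4 + √(4² + 4·10·6)) / (2·10) = (−4 + √256) / 20 = (−4 + 16)/20 = 3/5.
ℓ''(λ) = −6/λ² − 10 < 0, confirming a maximum.

λ̂_MAP = 0.600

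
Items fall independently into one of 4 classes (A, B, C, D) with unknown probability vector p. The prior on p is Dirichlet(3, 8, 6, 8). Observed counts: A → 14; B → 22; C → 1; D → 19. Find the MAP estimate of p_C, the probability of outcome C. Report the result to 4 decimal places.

The posterior is Dirichlet(αᵢ + nᵢ) = Dirichlet(17, 30, 7, 27).
For a Dirichlet(a₁,…,a_K) with all aᵢ > 1, the mode has j-th component (aⱼ − 1)/(Σaᵢ − K).
Here Σaᵢ = 81 and K = 4, so p_C = (7 − 1)/(81 − 4) = 6/77 ≈ 0.0779.

MAP estimate of p_C = 0.0779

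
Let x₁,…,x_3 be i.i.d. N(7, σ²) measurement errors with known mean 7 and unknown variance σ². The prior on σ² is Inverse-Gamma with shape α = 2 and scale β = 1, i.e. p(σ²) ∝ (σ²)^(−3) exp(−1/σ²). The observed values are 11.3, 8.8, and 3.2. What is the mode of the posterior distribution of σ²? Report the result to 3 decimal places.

σ̂²_MAP = 4.241

Sum of squared deviations about the known mean: SS = (11.3−7)² + (8.8−7)² + (3.2−7)² = 36.17.
The Normal likelihood contributes (σ²)^(−n/2) exp(−SS/(2σ²)), so the posterior is Inverse-Gamma(α + n/2, β + SS/2) = Inverse-Gamma(3.5, 19.085).
The mode of Inverse-Gamma(a, b) is b/(a+1) = 19.085/4.5 ≈ 4.241.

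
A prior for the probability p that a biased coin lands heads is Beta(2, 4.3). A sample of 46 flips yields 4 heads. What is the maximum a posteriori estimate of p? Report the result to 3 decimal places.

p̂_MAP = 0.099

Prior: Beta(2, 4.3).
Data: 4 successes in 46 trials. The binomial likelihood contributes p^4(1−p)^42, so the posterior is Beta(2+4, 4.3+42) = Beta(6, 46.3).
For Beta(a, b) with a, b > 1 the mode is (a−1)/(a+b−2) = 5/50.3 ≈ 0.099.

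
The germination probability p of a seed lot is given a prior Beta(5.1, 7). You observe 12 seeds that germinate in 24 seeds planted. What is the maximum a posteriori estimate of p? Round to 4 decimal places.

Prior: Beta(5.1, 7).
Data: 12 successes in 24 trials. The binomial likelihood contributes p^12(1−p)^12, so the posterior is Beta(5.1+12, 7+12) = Beta(17.1, 19).
For Beta(a, b) with a, b > 1 the mode is (a−1)/(a+b−2) = 16.1/34.1 ≈ 0.4721.

p̂_MAP = 0.4721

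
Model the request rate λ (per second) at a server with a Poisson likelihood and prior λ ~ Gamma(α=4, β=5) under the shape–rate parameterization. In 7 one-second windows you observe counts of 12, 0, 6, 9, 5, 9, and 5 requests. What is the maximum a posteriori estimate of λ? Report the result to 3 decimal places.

Σxᵢ = 12+0+6+9+5+9+5 = 46, with n = 7.
Posterior ∝ λ^3e^(−5λ) · λ^46e^(−7λ) = λ^49e^(−12λ), i.e. Gamma(shape=50, rate=12).
The mode of a Gamma(a, b) with a ≥ 1 (shape–rate) is (a−1)/b = 49/12 ≈ 4.083.

λ̂_MAP = 4.083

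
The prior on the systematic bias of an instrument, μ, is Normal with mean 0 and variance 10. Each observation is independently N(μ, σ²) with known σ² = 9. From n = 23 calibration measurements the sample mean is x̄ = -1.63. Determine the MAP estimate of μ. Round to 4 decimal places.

n = 23, x̄ = -1.63.
For a Normal prior and Normal likelihood with known variance, the posterior is Normal; its mode equals its mean, the precision-weighted average.
Prior precision 1/σ₀² = 1/10 = 0.1; data precision n/σ² = 23/9.
μ̂ = (0.1·0 + (23/9)·(-1.63)) / (0.1 + 23/9) = (-3749/900)/(239/90) = -3749/2390 ≈ -1.5686.

μ̂_MAP = -1.5686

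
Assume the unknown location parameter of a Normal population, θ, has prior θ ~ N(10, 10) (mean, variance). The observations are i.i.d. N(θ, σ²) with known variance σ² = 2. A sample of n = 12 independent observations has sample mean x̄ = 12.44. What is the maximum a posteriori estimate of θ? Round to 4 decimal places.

n = 12, x̄ = 12.44.
For a Normal prior and Normal likelihood with known variance, the posterior is Normal; its mode equals its mean, the precision-weighted average.
Prior precision 1/σ₀² = 1/10 = 0.1; data precision n/σ² = 12/2 = 6.
θ̂ = (0.1·10 + 6·12.44) / (0.1 + 6) = 75.64/6.1 = 12.4000.

θ̂_MAP = 12.4000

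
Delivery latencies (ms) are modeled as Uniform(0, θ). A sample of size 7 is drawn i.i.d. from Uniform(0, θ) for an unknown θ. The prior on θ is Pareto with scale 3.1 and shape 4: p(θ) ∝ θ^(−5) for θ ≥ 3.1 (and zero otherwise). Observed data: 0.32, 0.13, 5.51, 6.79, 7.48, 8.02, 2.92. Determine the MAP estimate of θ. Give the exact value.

θ̂_MAP = 8.02

The Uniform(0, θ) likelihood is θ^(−n) for θ ≥ max(xᵢ), zero otherwise. Here max(xᵢ) = 8.02.
Posterior ∝ θ^(−5) · θ^(−7) = θ^(−12) on θ ≥ max(3.1, 8.02) = 8.02.
This density is strictly decreasing in θ, so the posterior mode lies at the lower boundary of the support.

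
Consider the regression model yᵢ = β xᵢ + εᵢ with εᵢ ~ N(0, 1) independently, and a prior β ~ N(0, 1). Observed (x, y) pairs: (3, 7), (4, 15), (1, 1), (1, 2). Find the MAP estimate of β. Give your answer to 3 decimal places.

log p(β | y) = −Σ(yᵢ − βxᵢ)²/(2·1) − β²/(2·1) + const.
Setting the derivative to zero: Σxᵢ(yᵢ − βxᵢ)/1 − β/1 = 0, so β = Σxᵢyᵢ / (Σxᵢ² + σ²/τ²).
Σxᵢyᵢ = 3·7 + 4·15 + 1·1 + 1·2 = 84; Σxᵢ² = 27; σ²/τ² = 1.
β̂_MAP = 84 / (27 + 1) = 84/28 ≈ 3.000.

β̂_MAP = 3.000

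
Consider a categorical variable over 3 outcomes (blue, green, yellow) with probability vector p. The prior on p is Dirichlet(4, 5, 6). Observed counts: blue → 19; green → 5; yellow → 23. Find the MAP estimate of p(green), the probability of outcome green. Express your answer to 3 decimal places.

The posterior is Dirichlet(αᵢ + nᵢ) = Dirichlet(23, 10, 29).
For a Dirichlet(a₁,…,a_K) with all aᵢ > 1, the mode has j-th component (aⱼ − 1)/(Σaᵢ − K).
Here Σaᵢ = 62 and K = 3, so p(green) = (10 − 1)/(62 − 3) = 9/59 ≈ 0.153.

MAP estimate of p(green) = 0.153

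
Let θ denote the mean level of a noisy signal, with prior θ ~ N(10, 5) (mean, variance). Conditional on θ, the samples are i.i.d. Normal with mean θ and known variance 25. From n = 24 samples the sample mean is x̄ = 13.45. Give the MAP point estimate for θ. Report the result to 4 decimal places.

n = 24, x̄ = 13.45.
For a Normal prior and Normal likelihood with known variance, the posterior is Normal; its mode equals its mean, the precision-weighted average.
Prior precision 1/σ₀² = 1/5 = 0.2; data precision n/σ² = 24/25 = 0.96.
θ̂ = (0.2·10 + 0.96·13.45) / (0.2 + 0.96) = 14.912/1.16 = 1864/145 ≈ 12.8552.

θ̂_MAP = 12.8552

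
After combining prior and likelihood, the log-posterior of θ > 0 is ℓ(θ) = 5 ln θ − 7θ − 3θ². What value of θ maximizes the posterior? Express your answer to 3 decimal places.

ℓ'(θ) = 5/θ − 7 − 6θ. Setting this to zero and multiplying by θ: 6θ² + 7θ − 5 = 0.
θ = (−7 + √(7² + 4·6·5)) / (2·6) = (−7 + √169) / 12 = (−7 + 13)/12 = 1/2.
ℓ''(θ) = −5/θ² − 6 < 0, confirming a maximum.

θ̂_MAP = 0.500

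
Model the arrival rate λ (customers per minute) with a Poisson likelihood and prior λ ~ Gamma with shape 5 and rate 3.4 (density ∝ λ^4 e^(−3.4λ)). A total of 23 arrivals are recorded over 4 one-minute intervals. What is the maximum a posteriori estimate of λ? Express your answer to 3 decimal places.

Σxᵢ = 23, n = 4.
Posterior ∝ λ^4e^(−3.4λ) · λ^23e^(−4λ) = λ^27e^(−7.4λ), i.e. Gamma(shape=28, rate=7.4).
The mode of a Gamma(a, b) with a ≥ 1 (shape–rate) is (a−1)/b = 27/7.4 ≈ 3.649.

λ̂_MAP = 3.649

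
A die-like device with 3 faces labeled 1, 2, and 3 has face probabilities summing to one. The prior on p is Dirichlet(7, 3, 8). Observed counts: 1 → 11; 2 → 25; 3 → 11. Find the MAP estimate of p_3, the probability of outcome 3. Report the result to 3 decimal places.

MAP estimate: 0.290

The posterior is Dirichlet(αᵢ + nᵢ) = Dirichlet(18, 28, 19).
For a Dirichlet(a₁,…,a_K) with all aᵢ > 1, the mode has j-th component (aⱼ − 1)/(Σaᵢ − K).
Here Σaᵢ = 65 and K = 3, so p_3 = (19 − 1)/(65 − 3) = 18/62 ≈ 0.290.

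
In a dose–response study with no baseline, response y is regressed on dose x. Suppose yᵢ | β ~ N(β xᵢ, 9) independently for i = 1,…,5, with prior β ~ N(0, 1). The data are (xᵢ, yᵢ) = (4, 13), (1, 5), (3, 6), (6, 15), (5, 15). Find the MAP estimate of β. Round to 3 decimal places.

log p(β | y) = −Σ(yᵢ − βxᵢ)²/(2·9) − β²/(2·1) + const.
Setting the derivative to zero: Σxᵢ(yᵢ − βxᵢ)/9 − β/1 = 0, so β = Σxᵢyᵢ / (Σxᵢ² + σ²/τ²).
Σxᵢyᵢ = 4·13 + 1·5 + 3·6 + 6·15 + 5·15 = 240; Σxᵢ² = 87; σ²/τ² = 9.
β̂_MAP = 240 / (87 + 9) = 240/96 ≈ 2.500.

β̂_MAP = 2.500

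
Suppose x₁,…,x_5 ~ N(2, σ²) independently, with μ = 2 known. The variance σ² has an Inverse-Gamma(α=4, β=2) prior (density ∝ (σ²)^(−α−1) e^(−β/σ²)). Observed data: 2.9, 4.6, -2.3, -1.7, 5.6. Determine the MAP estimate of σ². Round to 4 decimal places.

Sum of squared deviations about the known mean: SS = (2.9−2)² + (4.6−2)² + (-2.3−2)² + (-1.7−2)² + (5.6−2)² = 52.71.
The Normal likelihood contributes (σ²)^(−n/2) exp(−SS/(2σ²)), so the posterior is Inverse-Gamma(α + n/2, β + SS/2) = Inverse-Gamma(6.5, 28.355).
The mode of Inverse-Gamma(a, b) is b/(a+1) = 28.355/7.5 ≈ 3.7807.

σ̂²_MAP = 3.7807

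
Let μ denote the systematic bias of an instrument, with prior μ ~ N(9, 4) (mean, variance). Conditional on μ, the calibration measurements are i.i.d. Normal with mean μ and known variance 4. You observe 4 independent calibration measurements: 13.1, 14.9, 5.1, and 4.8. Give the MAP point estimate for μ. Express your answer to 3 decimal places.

n = 4; x̄ = (13.1 + 14.9 + 5.1 + 4.8)/4 = 37.9/4 = 9.475.
For a Normal prior and Normal likelihood with known variance, the posterior is Normal; its mode equals its mean, the precision-weighted average.
Prior precision 1/σ₀² = 1/4 = 0.25; data precision n/σ² = 4/4 = 1.
μ̂ = (0.25·9 + 1·9.475) / (0.25 + 1) = 11.725/1.25 = 9.380.

μ̂_MAP = 9.380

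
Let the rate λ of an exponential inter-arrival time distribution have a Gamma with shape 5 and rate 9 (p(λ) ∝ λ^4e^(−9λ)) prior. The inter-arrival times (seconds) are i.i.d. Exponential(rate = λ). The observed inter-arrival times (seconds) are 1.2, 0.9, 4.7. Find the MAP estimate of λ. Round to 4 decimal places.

λ̂_MAP = 0.4430

The Exponential(rate=λ) likelihood is ∝ λ^n e^(−λΣtᵢ). Here n = 3 and Σtᵢ = 1.2 + 0.9 + 4.7 = 6.8.
Posterior ∝ λ^4e^(−9λ) · λ^3e^(−6.8λ) = λ^7e^(−15.8λ), i.e. Gamma(8, 15.8).
Mode = (a−1)/b = 7/15.8 ≈ 0.4430.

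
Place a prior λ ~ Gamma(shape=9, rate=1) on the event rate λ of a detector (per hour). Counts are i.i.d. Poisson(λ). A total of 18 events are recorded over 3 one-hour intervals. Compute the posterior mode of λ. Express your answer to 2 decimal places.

Σxᵢ = 18, n = 3.
Posterior ∝ λ^8e^(−1λ) · λ^18e^(−3λ) = λ^26e^(−4λ), i.e. Gamma(shape=27, rate=4).
The mode of a Gamma(a, b) with a ≥ 1 (shape–rate) is (a−1)/b = 26/4 ≈ 6.50.

λ̂_MAP = 6.50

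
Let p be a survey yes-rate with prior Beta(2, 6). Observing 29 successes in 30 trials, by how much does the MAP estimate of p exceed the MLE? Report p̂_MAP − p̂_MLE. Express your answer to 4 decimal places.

MAP − MLE = -0.1333

Posterior is Beta(31, 7); MAP = (31−1)/(38−2) = 30/36 ≈ 0.83333.
MLE ignores the prior: p̂_MLE = k/n = 29/30 ≈ 0.96667.
Difference = 30/36 − 29/30 = -2/15 ≈ -0.1333.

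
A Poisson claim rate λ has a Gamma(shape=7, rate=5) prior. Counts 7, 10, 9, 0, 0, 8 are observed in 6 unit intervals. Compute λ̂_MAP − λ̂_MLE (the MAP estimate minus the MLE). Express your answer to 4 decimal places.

MAP − MLE = -2.0303

Σxᵢ = 34. Posterior is Gamma(41, 11); MAP = (41−1)/11 = 40/11 ≈ 3.63636.
MLE = x̄ = 34/6 ≈ 5.66667.
Difference = 40/11 − 34/6 = -67/33 ≈ -2.0303.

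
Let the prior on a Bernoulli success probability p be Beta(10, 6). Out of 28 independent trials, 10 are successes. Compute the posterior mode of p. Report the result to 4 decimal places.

Prior: Beta(10, 6).
Data: 10 successes in 28 trials. The binomial likelihood contributes p^10(1−p)^18, so the posterior is Beta(10+10, 6+18) = Beta(20, 24).
For Beta(a, b) with a, b > 1 the mode is (a−1)/(a+b−2) = 19/42 ≈ 0.4524.

p̂_MAP = 0.4524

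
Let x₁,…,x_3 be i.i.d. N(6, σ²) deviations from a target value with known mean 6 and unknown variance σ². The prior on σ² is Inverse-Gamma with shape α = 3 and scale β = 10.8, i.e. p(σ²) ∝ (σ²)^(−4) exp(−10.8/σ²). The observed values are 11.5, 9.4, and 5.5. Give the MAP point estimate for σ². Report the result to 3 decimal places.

Sum of squared deviations about the known mean: SS = (11.5−6)² + (9.4−6)² + (5.5−6)² = 42.06.
The Normal likelihood contributes (σ²)^(−n/2) exp(−SS/(2σ²)), so the posterior is Inverse-Gamma(α + n/2, β + SS/2) = Inverse-Gamma(4.5, 31.83).
The mode of Inverse-Gamma(a, b) is b/(a+1) = 31.83/5.5 ≈ 5.787.

σ̂²_MAP = 5.787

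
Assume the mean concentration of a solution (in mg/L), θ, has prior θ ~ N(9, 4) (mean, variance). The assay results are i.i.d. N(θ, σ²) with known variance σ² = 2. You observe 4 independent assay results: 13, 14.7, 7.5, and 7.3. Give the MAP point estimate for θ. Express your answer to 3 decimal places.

θ̂_MAP = 10.444

n = 4; x̄ = (13 + 14.7 + 7.5 + 7.3)/4 = 42.5/4 = 10.625.
For a Normal prior and Normal likelihood with known variance, the posterior is Normal; its mode equals its mean, the precision-weighted average.
Prior precision 1/σ₀² = 1/4 = 0.25; data precision n/σ² = 4/2 = 2.
θ̂ = (0.25·9 + 2·10.625) / (0.25 + 2) = 23.5/2.25 = 94/9 ≈ 10.444.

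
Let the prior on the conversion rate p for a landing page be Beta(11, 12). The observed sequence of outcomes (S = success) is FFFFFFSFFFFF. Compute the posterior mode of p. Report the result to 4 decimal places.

Prior: Beta(11, 12).
Data: 1 success in 12 trials (from the sequence). The binomial likelihood contributes p(1−p)^11, so the posterior is Beta(11+1, 12+11) = Beta(12, 23).
For Beta(a, b) with a, b > 1 the mode is (a−1)/(a+b−2) = 11/33 ≈ 0.3333.

p̂_MAP = 0.3333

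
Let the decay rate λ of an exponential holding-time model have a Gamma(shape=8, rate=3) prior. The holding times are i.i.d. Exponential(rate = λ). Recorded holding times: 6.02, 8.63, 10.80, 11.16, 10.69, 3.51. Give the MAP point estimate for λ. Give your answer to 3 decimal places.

The Exponential(rate=λ) likelihood is ∝ λ^n e^(−λΣtᵢ). Here n = 6 and Σtᵢ = 6.02 + 8.63 + 10.80 + 11.16 + 10.69 + 3.51 = 50.81.
Posterior ∝ λ^7e^(−3λ) · λ^6e^(−50.81λ) = λ^13e^(−53.81λ), i.e. Gamma(14, 53.81).
Mode = (a−1)/b = 13/53.81 ≈ 0.242.

λ̂_MAP = 0.242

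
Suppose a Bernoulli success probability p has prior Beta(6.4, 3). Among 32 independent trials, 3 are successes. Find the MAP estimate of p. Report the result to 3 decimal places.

Prior: Beta(6.4, 3).
Data: 3 successes in 32 trials. The binomial likelihood contributes p^3(1−p)^29, so the posterior is Beta(6.4+3, 3+29) = Beta(9.4, 32).
For Beta(a, b) with a, b > 1 the mode is (a−1)/(a+b−2) = 8.4/39.4 ≈ 0.213.

p̂_MAP = 0.213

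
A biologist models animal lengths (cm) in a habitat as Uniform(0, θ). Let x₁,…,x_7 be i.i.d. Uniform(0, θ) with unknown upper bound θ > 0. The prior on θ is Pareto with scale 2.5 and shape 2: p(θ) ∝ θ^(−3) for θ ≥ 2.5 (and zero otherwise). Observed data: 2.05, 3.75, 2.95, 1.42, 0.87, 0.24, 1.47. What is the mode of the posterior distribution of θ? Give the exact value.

The Uniform(0, θ) likelihood is θ^(−n) for θ ≥ max(xᵢ), zero otherwise. Here max(xᵢ) = 3.75.
Posterior ∝ θ^(−3) · θ^(−7) = θ^(−10) on θ ≥ max(2.5, 3.75) = 3.75.
This density is strictly decreasing in θ, so the posterior mode lies at the lower boundary of the support.

θ̂_MAP = 3.75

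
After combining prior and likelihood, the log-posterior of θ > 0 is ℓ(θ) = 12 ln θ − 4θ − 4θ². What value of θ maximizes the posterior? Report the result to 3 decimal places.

ℓ'(θ) = 12/θ − 4 − 8θ. Setting this to zero and multiplying by θ: 8θ² + 4θ − 12 = 0.
θ = (−4 + √(4² + 4·8·12)) / (2·8) = (−4 + √400) / 16 = (−4 + 20)/16 = 1.
ℓ''(θ) = −12/θ² − 8 < 0, confirming a maximum.

θ̂_MAP = 1.000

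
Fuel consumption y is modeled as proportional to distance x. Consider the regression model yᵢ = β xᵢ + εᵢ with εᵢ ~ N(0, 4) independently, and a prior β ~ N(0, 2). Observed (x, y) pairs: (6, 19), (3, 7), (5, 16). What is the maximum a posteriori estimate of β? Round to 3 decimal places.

β̂_MAP = 2.986

log p(β | y) = −Σ(yᵢ − βxᵢ)²/(2·4) − β²/(2·2) + const.
Setting the derivative to zero: Σxᵢ(yᵢ − βxᵢ)/4 − β/2 = 0, so β = Σxᵢyᵢ / (Σxᵢ² + σ²/τ²).
Σxᵢyᵢ = 6·19 + 3·7 + 5·16 = 215; Σxᵢ² = 70; σ²/τ² = 2.
β̂_MAP = 215 / (70 + 2) = 215/72 ≈ 2.986.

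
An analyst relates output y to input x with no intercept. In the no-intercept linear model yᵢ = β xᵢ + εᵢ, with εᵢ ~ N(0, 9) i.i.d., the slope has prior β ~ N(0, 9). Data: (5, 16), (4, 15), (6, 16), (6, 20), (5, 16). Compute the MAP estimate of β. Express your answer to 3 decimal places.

log p(β | y) = −Σ(yᵢ − βxᵢ)²/(2·9) − β²/(2·9) + const.
Setting the derivative to zero: Σxᵢ(yᵢ − βxᵢ)/9 − β/9 = 0, so β = Σxᵢyᵢ / (Σxᵢ² + σ²/τ²).
Σxᵢyᵢ = 5·16 + 4·15 + 6·16 + 6·20 + 5·16 = 436; Σxᵢ² = 138; σ²/τ² = 1.
β̂_MAP = 436 / (138 + 1) = 436/139 ≈ 3.137.

β̂_MAP = 3.137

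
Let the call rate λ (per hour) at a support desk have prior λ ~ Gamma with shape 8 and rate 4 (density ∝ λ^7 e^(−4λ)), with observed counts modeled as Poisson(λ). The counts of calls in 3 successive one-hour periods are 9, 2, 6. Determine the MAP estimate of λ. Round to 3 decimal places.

λ̂_MAP = 3.429

Σxᵢ = 9+2+6 = 17, with n = 3.
Posterior ∝ λ^7e^(−4λ) · λ^17e^(−3λ) = λ^24e^(−7λ), i.e. Gamma(shape=25, rate=7).
The mode of a Gamma(a, b) with a ≥ 1 (shape–rate) is (a−1)/b = 24/7 ≈ 3.429.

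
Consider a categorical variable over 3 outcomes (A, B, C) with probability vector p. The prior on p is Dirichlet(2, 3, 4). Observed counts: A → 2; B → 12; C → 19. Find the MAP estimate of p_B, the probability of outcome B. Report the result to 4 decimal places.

The posterior is Dirichlet(αᵢ + nᵢ) = Dirichlet(4, 15, 23).
For a Dirichlet(a₁,…,a_K) with all aᵢ > 1, the mode has j-th component (aⱼ − 1)/(Σaᵢ − K).
Here Σaᵢ = 42 and K = 3, so p_B = (15 − 1)/(42 − 3) = 14/39 ≈ 0.3590.

MAP estimate of p_B = 0.3590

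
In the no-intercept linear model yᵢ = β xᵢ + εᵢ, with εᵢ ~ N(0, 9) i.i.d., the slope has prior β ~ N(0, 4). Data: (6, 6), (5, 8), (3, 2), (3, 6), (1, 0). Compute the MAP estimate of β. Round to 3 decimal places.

log p(β | y) = −Σ(yᵢ − βxᵢ)²/(2·9) − β²/(2·4) + const.
Setting the derivative to zero: Σxᵢ(yᵢ − βxᵢ)/9 − β/4 = 0, so β = Σxᵢyᵢ / (Σxᵢ² + σ²/τ²).
Σxᵢyᵢ = 6·6 + 5·8 + 3·2 + 3·6 + 1·0 = 100; Σxᵢ² = 80; σ²/τ² = 2.25.
β̂_MAP = 100 / (80 + 2.25) = 100/82.25 ≈ 1.216.

β̂_MAP = 1.216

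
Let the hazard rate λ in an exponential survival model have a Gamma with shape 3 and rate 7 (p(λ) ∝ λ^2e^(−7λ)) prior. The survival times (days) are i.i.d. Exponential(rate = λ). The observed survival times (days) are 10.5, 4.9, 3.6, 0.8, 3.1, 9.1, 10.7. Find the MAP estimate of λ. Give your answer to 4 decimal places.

The Exponential(rate=λ) likelihood is ∝ λ^n e^(−λΣtᵢ). Here n = 7 and Σtᵢ = 10.5 + 4.9 + 3.6 + 0.8 + 3.1 + 9.1 + 10.7 = 42.7.
Posterior ∝ λ^2e^(−7λ) · λ^7e^(−42.7λ) = λ^9e^(−49.7λ), i.e. Gamma(10, 49.7).
Mode = (a−1)/b = 9/49.7 ≈ 0.1811.

λ̂_MAP = 0.1811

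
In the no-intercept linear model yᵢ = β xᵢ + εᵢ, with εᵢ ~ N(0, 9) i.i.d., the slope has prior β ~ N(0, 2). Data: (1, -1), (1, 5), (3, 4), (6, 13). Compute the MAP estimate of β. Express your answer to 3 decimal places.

β̂_MAP = 1.825

log p(β | y) = −Σ(yᵢ − βxᵢ)²/(2·9) − β²/(2·2) + const.
Setting the derivative to zero: Σxᵢ(yᵢ − βxᵢ)/9 − β/2 = 0, so β = Σxᵢyᵢ / (Σxᵢ² + σ²/τ²).
Σxᵢyᵢ = 1·(-1) + 1·5 + 3·4 + 6·13 = 94; Σxᵢ² = 47; σ²/τ² = 4.5.
β̂_MAP = 94 / (47 + 4.5) = 94/51.5 ≈ 1.825.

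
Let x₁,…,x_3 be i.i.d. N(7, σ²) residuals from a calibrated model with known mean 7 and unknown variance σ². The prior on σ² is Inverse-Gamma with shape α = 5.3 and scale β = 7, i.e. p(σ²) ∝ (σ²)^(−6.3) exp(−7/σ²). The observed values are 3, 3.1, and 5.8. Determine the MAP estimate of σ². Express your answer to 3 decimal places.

Sum of squared deviations about the known mean: SS = (3−7)² + (3.1−7)² + (5.8−7)² = 32.65.
The Normal likelihood contributes (σ²)^(−n/2) exp(−SS/(2σ²)), so the posterior is Inverse-Gamma(α + n/2, β + SS/2) = Inverse-Gamma(6.8, 23.325).
The mode of Inverse-Gamma(a, b) is b/(a+1) = 23.325/7.8 ≈ 2.990.

σ̂²_MAP = 2.990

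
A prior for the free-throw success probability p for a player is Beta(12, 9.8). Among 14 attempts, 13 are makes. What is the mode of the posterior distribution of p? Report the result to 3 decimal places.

Prior: Beta(12, 9.8).
Data: 13 successes in 14 trials. The binomial likelihood contributes p^13(1−p)^1, so the posterior is Beta(12+13, 9.8+1) = Beta(25, 10.8).
For Beta(a, b) with a, b > 1 the mode is (a−1)/(a+b−2) = 24/33.8 ≈ 0.710.

p̂_MAP = 0.710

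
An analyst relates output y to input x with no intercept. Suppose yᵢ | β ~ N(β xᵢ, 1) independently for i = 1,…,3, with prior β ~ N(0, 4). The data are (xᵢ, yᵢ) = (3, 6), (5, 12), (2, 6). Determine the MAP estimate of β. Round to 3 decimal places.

β̂_MAP = 2.353

log p(β | y) = −Σ(yᵢ − βxᵢ)²/(2·1) − β²/(2·4) + const.
Setting the derivative to zero: Σxᵢ(yᵢ − βxᵢ)/1 − β/4 = 0, so β = Σxᵢyᵢ / (Σxᵢ² + σ²/τ²).
Σxᵢyᵢ = 3·6 + 5·12 + 2·6 = 90; Σxᵢ² = 38; σ²/τ² = 0.25.
β̂_MAP = 90 / (38 + 0.25) = 90/38.25 ≈ 2.353.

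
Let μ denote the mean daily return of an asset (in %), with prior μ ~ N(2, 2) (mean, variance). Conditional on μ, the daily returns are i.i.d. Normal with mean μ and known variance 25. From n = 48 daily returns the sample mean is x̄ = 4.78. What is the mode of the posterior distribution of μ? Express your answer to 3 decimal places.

μ̂_MAP = 4.206

n = 48, x̄ = 4.78.
For a Normal prior and Normal likelihood with known variance, the posterior is Normal; its mode equals its mean, the precision-weighted average.
Prior precision 1/σ₀² = 1/2 = 0.5; data precision n/σ² = 48/25 = 1.92.
μ̂ = (0.5·2 + 1.92·4.78) / (0.5 + 1.92) = 10.1776/2.42 = 12722/3025 ≈ 4.206.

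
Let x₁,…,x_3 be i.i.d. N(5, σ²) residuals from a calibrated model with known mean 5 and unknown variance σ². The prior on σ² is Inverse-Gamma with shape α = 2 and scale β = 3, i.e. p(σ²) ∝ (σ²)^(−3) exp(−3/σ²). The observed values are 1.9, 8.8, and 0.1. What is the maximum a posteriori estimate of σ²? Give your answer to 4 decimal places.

Sum of squared deviations about the known mean: SS = (1.9−5)² + (8.8−5)² + (0.1−5)² = 48.06.
The Normal likelihood contributes (σ²)^(−n/2) exp(−SS/(2σ²)), so the posterior is Inverse-Gamma(α + n/2, β + SS/2) = Inverse-Gamma(3.5, 27.03).
The mode of Inverse-Gamma(a, b) is b/(a+1) = 27.03/4.5 ≈ 6.0067.

σ̂²_MAP = 6.0067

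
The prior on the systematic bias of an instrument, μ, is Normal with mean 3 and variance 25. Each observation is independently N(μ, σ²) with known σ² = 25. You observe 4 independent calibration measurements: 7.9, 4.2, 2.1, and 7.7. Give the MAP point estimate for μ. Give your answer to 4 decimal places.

μ̂_MAP = 4.9800

n = 4; x̄ = (7.9 + 4.2 + 2.1 + 7.7)/4 = 21.9/4 = 5.475.
For a Normal prior and Normal likelihood with known variance, the posterior is Normal; its mode equals its mean, the precision-weighted average.
Prior precision 1/σ₀² = 1/25 = 0.04; data precision n/σ² = 4/25 = 0.16.
μ̂ = (0.04·3 + 0.16·5.475) / (0.04 + 0.16) = 0.996/0.2 = 4.9800.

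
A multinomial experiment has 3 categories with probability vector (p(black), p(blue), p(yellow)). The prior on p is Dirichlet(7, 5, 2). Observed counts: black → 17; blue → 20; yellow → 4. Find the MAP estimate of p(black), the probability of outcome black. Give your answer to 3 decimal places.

MAP estimate of p(black) = 0.442

The posterior is Dirichlet(αᵢ + nᵢ) = Dirichlet(24, 25, 6).
For a Dirichlet(a₁,…,a_K) with all aᵢ > 1, the mode has j-th component (aⱼ − 1)/(Σaᵢ − K).
Here Σaᵢ = 55 and K = 3, so p(black) = (24 − 1)/(55 − 3) = 23/52 ≈ 0.442.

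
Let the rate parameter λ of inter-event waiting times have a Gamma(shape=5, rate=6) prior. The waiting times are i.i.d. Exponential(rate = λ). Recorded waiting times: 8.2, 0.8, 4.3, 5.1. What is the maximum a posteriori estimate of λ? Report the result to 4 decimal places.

λ̂_MAP = 0.3279

The Exponential(rate=λ) likelihood is ∝ λ^n e^(−λΣtᵢ). Here n = 4 and Σtᵢ = 8.2 + 0.8 + 4.3 + 5.1 = 18.4.
Posterior ∝ λ^4e^(−6λ) · λ^4e^(−18.4λ) = λ^8e^(−24.4λ), i.e. Gamma(9, 24.4).
Mode = (a−1)/b = 8/24.4 ≈ 0.3279.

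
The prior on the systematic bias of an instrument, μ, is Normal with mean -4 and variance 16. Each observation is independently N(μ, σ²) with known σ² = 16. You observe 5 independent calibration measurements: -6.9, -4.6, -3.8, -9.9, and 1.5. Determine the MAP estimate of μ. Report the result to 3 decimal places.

n = 5; x̄ = ((-6.9) + (-4.6) + (-3.8) + (-9.9) + 1.5)/5 = -23.7/5 = -4.74.
For a Normal prior and Normal likelihood with known variance, the posterior is Normal; its mode equals its mean, the precision-weighted average.
Prior precision 1/σ₀² = 1/16 = 0.0625; data precision n/σ² = 5/16 = 0.3125.
μ̂ = (0.0625·(-4) + 0.3125·(-4.74)) / (0.0625 + 0.3125) = (-1.73125)/0.375 = -277/60 ≈ -4.617.

μ̂_MAP = -4.617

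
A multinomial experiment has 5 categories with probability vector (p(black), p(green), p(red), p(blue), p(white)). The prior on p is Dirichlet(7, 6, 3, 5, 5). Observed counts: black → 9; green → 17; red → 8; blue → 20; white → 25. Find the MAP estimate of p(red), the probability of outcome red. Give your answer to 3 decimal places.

The posterior is Dirichlet(αᵢ + nᵢ) = Dirichlet(16, 23, 11, 25, 30).
For a Dirichlet(a₁,…,a_K) with all aᵢ > 1, the mode has j-th component (aⱼ − 1)/(Σaᵢ − K).
Here Σaᵢ = 105 and K = 5, so p(red) = (11 − 1)/(105 − 5) = 10/100 ≈ 0.100.

MAP estimate of p(red) = 0.100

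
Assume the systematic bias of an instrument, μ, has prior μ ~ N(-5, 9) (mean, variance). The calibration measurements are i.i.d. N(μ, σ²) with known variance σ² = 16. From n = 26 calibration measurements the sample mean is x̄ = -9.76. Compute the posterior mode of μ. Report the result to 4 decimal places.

n = 26, x̄ = -9.76.
For a Normal prior and Normal likelihood with known variance, the posterior is Normal; its mode equals its mean, the precision-weighted average.
Prior precision 1/σ₀² = 1/9; data precision n/σ² = 26/16 = 1.625.
μ̂ = ((1/9)·(-5) + 1.625·(-9.76)) / (1/9 + 1.625) = (-7387/450)/(125/72) = -9.45536 ≈ -9.4554.

μ̂_MAP = -9.4554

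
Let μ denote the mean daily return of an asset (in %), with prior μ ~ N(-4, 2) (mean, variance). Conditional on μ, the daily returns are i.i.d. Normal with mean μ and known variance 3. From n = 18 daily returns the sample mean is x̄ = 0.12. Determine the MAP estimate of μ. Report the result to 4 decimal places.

n = 18, x̄ = 0.12.
For a Normal prior and Normal likelihood with known variance, the posterior is Normal; its mode equals its mean, the precision-weighted average.
Prior precision 1/σ₀² = 1/2 = 0.5; data precision n/σ² = 18/3 = 6.
μ̂ = (0.5·(-4) + 6·0.12) / (0.5 + 6) = (-1.28)/6.5 = -64/325 ≈ -0.1969.

μ̂_MAP = -0.1969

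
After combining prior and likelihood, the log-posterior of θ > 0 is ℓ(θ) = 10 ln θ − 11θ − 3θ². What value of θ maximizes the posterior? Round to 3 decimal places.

θ̂_MAP = 0.667

ℓ'(θ) = 10/θ − 11 − 6θ. Setting this to zero and multiplying by θ: 6θ² + 11θ − 10 = 0.
θ = (−11 + √(11² + 4·6·10)) / (2·6) = (−11 + √361) / 12 = (−11 + 19)/12 = 2/3.
ℓ''(θ) = −10/θ² − 6 < 0, confirming a maximum.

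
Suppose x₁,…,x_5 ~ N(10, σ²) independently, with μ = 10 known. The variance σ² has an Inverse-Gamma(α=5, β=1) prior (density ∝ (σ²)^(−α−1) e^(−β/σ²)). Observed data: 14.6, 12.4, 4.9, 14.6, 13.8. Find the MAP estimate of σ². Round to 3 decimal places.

Sum of squared deviations about the known mean: SS = (14.6−10)² + (12.4−10)² + (4.9−10)² + (14.6−10)² + (13.8−10)² = 88.53.
The Normal likelihood contributes (σ²)^(−n/2) exp(−SS/(2σ²)), so the posterior is Inverse-Gamma(α + n/2, β + SS/2) = Inverse-Gamma(7.5, 45.265).
The mode of Inverse-Gamma(a, b) is b/(a+1) = 45.265/8.5 ≈ 5.325.

σ̂²_MAP = 5.325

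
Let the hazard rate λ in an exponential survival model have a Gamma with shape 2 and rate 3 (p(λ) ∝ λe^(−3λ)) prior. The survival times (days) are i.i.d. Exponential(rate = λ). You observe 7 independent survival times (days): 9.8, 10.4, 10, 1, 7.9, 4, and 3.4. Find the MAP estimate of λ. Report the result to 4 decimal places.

λ̂_MAP = 0.1616

The Exponential(rate=λ) likelihood is ∝ λ^n e^(−λΣtᵢ). Here n = 7 and Σtᵢ = 9.8 + 10.4 + 10 + 1 + 7.9 + 4 + 3.4 = 46.5.
Posterior ∝ λe^(−3λ) · λ^7e^(−46.5λ) = λ^8e^(−49.5λ), i.e. Gamma(9, 49.5).
Mode = (a−1)/b = 8/49.5 ≈ 0.1616.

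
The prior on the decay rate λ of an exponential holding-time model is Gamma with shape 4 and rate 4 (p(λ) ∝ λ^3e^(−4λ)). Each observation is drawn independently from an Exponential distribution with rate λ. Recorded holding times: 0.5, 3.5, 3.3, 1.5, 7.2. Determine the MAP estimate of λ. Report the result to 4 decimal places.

λ̂_MAP = 0.4000

The Exponential(rate=λ) likelihood is ∝ λ^n e^(−λΣtᵢ). Here n = 5 and Σtᵢ = 0.5 + 3.5 + 3.3 + 1.5 + 7.2 = 16.
Posterior ∝ λ^3e^(−4λ) · λ^5e^(−16λ) = λ^8e^(−20λ), i.e. Gamma(9, 20).
Mode = (a−1)/b = 8/20 ≈ 0.4000.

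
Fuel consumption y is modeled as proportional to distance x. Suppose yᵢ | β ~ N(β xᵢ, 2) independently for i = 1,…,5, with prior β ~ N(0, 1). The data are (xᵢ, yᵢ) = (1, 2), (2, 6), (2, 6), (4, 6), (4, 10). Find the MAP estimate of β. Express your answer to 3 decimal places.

log p(β | y) = −Σ(yᵢ − βxᵢ)²/(2·2) − β²/(2·1) + const.
Setting the derivative to zero: Σxᵢ(yᵢ − βxᵢ)/2 − β/1 = 0, so β = Σxᵢyᵢ / (Σxᵢ² + σ²/τ²).
Σxᵢyᵢ = 1·2 + 2·6 + 2·6 + 4·6 + 4·10 = 90; Σxᵢ² = 41; σ²/τ² = 2.
β̂_MAP = 90 / (41 + 2) = 90/43 ≈ 2.093.

β̂_MAP = 2.093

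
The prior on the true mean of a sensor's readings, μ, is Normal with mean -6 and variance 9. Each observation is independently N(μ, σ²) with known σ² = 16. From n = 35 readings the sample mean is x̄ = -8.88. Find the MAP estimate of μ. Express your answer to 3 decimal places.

n = 35, x̄ = -8.88.
For a Normal prior and Normal likelihood with known variance, the posterior is Normal; its mode equals its mean, the precision-weighted average.
Prior precision 1/σ₀² = 1/9; data precision n/σ² = 35/16 = 2.1875.
μ̂ = ((1/9)·(-6) + 2.1875·(-8.88)) / (1/9 + 2.1875) = (-2411/120)/(331/144) = -14466/1655 ≈ -8.741.

μ̂_MAP = -8.741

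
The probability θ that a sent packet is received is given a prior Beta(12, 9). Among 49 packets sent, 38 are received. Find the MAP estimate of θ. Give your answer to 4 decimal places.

θ̂_MAP = 0.7206

Prior: Beta(12, 9).
Data: 38 successes in 49 trials. The binomial likelihood contributes θ^38(1−θ)^11, so the posterior is Beta(12+38, 9+11) = Beta(50, 20).
For Beta(a, b) with a, b > 1 the mode is (a−1)/(a+b−2) = 49/68 ≈ 0.7206.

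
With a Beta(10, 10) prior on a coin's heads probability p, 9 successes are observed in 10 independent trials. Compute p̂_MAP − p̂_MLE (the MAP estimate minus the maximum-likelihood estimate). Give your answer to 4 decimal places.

MAP − MLE = -0.2571

Posterior is Beta(19, 11); MAP = (19−1)/(30−2) = 18/28 ≈ 0.64286.
MLE ignores the prior: p̂_MLE = k/n = 9/10 ≈ 0.90000.
Difference = 18/28 − 9/10 = -9/35 ≈ -0.2571.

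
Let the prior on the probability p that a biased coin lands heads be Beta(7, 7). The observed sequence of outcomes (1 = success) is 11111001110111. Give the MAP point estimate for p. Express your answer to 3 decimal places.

p̂_MAP = 0.654

Prior: Beta(7, 7).
Data: 11 successes in 14 trials (from the sequence). The binomial likelihood contributes p^11(1−p)^3, so the posterior is Beta(7+11, 7+3) = Beta(18, 10).
For Beta(a, b) with a, b > 1 the mode is (a−1)/(a+b−2) = 17/26 ≈ 0.654.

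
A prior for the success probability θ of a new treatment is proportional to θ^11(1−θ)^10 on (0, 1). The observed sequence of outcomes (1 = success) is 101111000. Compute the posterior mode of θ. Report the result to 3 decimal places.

θ̂_MAP = 0.533

The prior density ∝ θ^11(1−θ)^10 is the kernel of Beta(12, 11).
Data: 5 successes in 9 trials (from the sequence). The binomial likelihood contributes θ^5(1−θ)^4, so the posterior is Beta(12+5, 11+4) = Beta(17, 15).
For Beta(a, b) with a, b > 1 the mode is (a−1)/(a+b−2) = 16/30 ≈ 0.533.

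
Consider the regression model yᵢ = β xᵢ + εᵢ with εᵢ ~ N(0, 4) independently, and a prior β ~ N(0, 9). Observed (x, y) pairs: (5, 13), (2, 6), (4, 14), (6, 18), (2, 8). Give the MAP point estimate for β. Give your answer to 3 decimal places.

log p(β | y) = −Σ(yᵢ − βxᵢ)²/(2·4) − β²/(2·9) + const.
Setting the derivative to zero: Σxᵢ(yᵢ − βxᵢ)/4 − β/9 = 0, so β = Σxᵢyᵢ / (Σxᵢ² + σ²/τ²).
Σxᵢyᵢ = 5·13 + 2·6 + 4·14 + 6·18 + 2·8 = 257; Σxᵢ² = 85; σ²/τ² = 4/9.
β̂_MAP = 257 / (85 + 4/9) = 257/(769/9) = 2313/769 ≈ 3.008.

β̂_MAP = 3.008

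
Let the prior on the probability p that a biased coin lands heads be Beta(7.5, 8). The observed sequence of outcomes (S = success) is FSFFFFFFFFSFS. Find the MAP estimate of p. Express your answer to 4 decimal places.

Prior: Beta(7.5, 8).
Data: 3 successes in 13 trials (from the sequence). The binomial likelihood contributes p^3(1−p)^10, so the posterior is Beta(7.5+3, 8+10) = Beta(10.5, 18).
For Beta(a, b) with a, b > 1 the mode is (a−1)/(a+b−2) = 9.5/26.5 ≈ 0.3585.

p̂_MAP = 0.3585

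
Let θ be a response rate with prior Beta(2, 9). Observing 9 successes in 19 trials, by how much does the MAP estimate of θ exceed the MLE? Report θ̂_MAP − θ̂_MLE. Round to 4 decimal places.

Posterior is Beta(11, 19); MAP = (11−1)/(30−2) = 10/28 ≈ 0.35714.
MLE ignores the prior: θ̂_MLE = k/n = 9/19 ≈ 0.47368.
Difference = 10/28 − 9/19 = -31/266 ≈ -0.1165.

MAP − MLE = -0.1165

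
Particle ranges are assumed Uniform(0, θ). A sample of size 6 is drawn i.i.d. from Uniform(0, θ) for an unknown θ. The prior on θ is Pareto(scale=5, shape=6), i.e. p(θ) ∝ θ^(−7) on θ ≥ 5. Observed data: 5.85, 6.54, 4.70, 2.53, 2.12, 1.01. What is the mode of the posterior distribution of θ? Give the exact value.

The Uniform(0, θ) likelihood is θ^(−n) for θ ≥ max(xᵢ), zero otherwise. Here max(xᵢ) = 6.54.
Posterior ∝ θ^(−7) · θ^(−6) = θ^(−13) on θ ≥ max(5, 6.54) = 6.54.
This density is strictly decreasing in θ, so the posterior mode lies at the lower boundary of the support.

θ̂_MAP = 6.54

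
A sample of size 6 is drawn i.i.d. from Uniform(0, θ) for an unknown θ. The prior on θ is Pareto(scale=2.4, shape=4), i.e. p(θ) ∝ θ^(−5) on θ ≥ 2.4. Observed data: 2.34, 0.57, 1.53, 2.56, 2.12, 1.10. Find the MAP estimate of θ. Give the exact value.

The Uniform(0, θ) likelihood is θ^(−n) for θ ≥ max(xᵢ), zero otherwise. Here max(xᵢ) = 2.56.
Posterior ∝ θ^(−5) · θ^(−6) = θ^(−11) on θ ≥ max(2.4, 2.56) = 2.56.
This density is strictly decreasing in θ, so the posterior mode lies at the lower boundary of the support.

θ̂_MAP = 2.56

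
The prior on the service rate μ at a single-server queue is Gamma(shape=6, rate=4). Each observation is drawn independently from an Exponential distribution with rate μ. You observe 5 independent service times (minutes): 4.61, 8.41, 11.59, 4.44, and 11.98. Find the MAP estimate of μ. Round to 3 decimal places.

The Exponential(rate=μ) likelihood is ∝ μ^n e^(−μΣtᵢ). Here n = 5 and Σtᵢ = 4.61 + 8.41 + 11.59 + 4.44 + 11.98 = 41.03.
Posterior ∝ μ^5e^(−4μ) · μ^5e^(−41.03μ) = μ^10e^(−45.03μ), i.e. Gamma(11, 45.03).
Mode = (a−1)/b = 10/45.03 ≈ 0.222.

μ̂_MAP = 0.222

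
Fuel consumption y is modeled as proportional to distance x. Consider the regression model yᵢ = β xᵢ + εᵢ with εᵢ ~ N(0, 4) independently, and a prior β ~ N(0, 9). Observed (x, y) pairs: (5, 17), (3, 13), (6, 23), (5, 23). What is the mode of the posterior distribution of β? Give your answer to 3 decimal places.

log p(β | y) = −Σ(yᵢ − βxᵢ)²/(2·4) − β²/(2·9) + const.
Setting the derivative to zero: Σxᵢ(yᵢ − βxᵢ)/4 − β/9 = 0, so β = Σxᵢyᵢ / (Σxᵢ² + σ²/τ²).
Σxᵢyᵢ = 5·17 + 3·13 + 6·23 + 5·23 = 377; Σxᵢ² = 95; σ²/τ² = 4/9.
β̂_MAP = 377 / (95 + 4/9) = 377/(859/9) = 3393/859 ≈ 3.950.

β̂_MAP = 3.950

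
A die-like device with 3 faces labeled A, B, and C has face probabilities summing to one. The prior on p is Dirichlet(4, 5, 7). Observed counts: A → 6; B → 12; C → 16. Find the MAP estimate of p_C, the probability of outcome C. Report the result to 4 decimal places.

MAP estimate of p_C = 0.4681

The posterior is Dirichlet(αᵢ + nᵢ) = Dirichlet(10, 17, 23).
For a Dirichlet(a₁,…,a_K) with all aᵢ > 1, the mode has j-th component (aⱼ − 1)/(Σaᵢ − K).
Here Σaᵢ = 50 and K = 3, so p_C = (23 − 1)/(50 − 3) = 22/47 ≈ 0.4681.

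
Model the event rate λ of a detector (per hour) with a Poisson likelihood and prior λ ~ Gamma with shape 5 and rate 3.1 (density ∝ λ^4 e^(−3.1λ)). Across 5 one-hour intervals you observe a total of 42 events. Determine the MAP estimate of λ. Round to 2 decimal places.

λ̂_MAP = 5.68

Σxᵢ = 42, n = 5.
Posterior ∝ λ^4e^(−3.1λ) · λ^42e^(−5λ) = λ^46e^(−8.1λ), i.e. Gamma(shape=47, rate=8.1).
The mode of a Gamma(a, b) with a ≥ 1 (shape–rate) is (a−1)/b = 46/8.1 ≈ 5.68.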